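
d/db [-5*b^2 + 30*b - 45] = 30 - 10*b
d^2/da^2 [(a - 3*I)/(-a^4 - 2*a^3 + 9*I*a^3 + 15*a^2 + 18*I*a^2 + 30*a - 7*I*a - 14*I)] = (-12*a^5 + a^4*(-32 + 180*I) + a^3*(990 + 440*I) + a^2*(2328 - 1974*I) + a*(306 - 4712*I) - 1064 - 2754*I)/(a^10 + a^9*(6 - 25*I) + a^8*(-225 - 150*I) + a^7*(-1414 + 761*I) + a^6*(-505 + 6166*I) + a^5*(12138 + 10065*I) + a^4*(26549 - 7514*I) + a^3*(9598 - 31661*I) + a^2*(-18228 - 19278*I) + a*(-12152 + 4116*I) + 2744*I)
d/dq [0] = 0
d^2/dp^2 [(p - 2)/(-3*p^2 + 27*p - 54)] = 2*(-(p - 2)*(2*p - 9)^2 + (3*p - 11)*(p^2 - 9*p + 18))/(3*(p^2 - 9*p + 18)^3)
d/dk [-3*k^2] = -6*k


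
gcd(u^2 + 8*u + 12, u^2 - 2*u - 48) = u + 6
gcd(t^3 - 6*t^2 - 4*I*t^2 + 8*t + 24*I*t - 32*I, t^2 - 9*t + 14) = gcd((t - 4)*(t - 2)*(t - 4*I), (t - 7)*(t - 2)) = t - 2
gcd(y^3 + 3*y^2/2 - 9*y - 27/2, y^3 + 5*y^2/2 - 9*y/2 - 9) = y^2 + 9*y/2 + 9/2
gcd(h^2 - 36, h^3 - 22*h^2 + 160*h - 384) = h - 6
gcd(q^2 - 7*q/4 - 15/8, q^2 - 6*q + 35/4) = q - 5/2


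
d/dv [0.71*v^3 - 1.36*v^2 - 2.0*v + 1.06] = 2.13*v^2 - 2.72*v - 2.0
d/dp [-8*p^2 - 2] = -16*p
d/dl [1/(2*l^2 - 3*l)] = (3 - 4*l)/(l^2*(2*l - 3)^2)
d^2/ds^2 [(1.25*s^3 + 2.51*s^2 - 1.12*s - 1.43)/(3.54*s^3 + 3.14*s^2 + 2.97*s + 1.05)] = (5.6843418860808e-14*s^7 + 35.1196319999999*s^6 - 163.065852*s^5 - 503.831916*s^4 - 416.480666*s^3 - 151.111362*s^2 - 17.698914*s - 3.278364)/(44.361864*s^9 + 118.047672*s^8 + 216.365508*s^7 + 268.513676*s^6 + 251.555274*s^5 + 180.387558*s^4 + 96.659163*s^3 + 38.171385*s^2 + 9.823275*s + 1.157625)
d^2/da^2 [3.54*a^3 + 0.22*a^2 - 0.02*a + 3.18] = 21.24*a + 0.44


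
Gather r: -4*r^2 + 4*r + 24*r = -4*r^2 + 28*r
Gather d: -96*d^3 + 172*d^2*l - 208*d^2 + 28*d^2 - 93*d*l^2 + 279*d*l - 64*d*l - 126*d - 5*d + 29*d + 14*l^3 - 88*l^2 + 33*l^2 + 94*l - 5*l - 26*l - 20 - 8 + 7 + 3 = -96*d^3 + d^2*(172*l - 180) + d*(-93*l^2 + 215*l - 102) + 14*l^3 - 55*l^2 + 63*l - 18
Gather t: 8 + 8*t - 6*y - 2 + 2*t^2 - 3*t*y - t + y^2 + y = 2*t^2 + t*(7 - 3*y) + y^2 - 5*y + 6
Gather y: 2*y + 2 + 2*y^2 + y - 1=2*y^2 + 3*y + 1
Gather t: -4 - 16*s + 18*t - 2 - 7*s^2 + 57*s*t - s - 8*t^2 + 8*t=-7*s^2 - 17*s - 8*t^2 + t*(57*s + 26) - 6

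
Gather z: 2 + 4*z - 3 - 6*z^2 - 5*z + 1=-6*z^2 - z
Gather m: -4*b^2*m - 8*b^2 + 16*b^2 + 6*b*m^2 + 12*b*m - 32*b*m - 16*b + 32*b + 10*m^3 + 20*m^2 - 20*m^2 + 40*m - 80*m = 8*b^2 + 6*b*m^2 + 16*b + 10*m^3 + m*(-4*b^2 - 20*b - 40)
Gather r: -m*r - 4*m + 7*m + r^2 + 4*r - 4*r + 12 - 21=-m*r + 3*m + r^2 - 9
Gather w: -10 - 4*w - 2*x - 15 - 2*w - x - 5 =-6*w - 3*x - 30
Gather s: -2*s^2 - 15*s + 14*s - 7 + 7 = -2*s^2 - s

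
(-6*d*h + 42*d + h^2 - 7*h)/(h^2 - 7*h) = (-6*d + h)/h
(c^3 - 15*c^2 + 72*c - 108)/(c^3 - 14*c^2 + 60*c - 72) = (c - 3)/(c - 2)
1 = 1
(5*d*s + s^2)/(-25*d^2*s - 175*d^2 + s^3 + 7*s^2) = s/(-5*d*s - 35*d + s^2 + 7*s)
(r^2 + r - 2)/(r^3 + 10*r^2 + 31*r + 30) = (r - 1)/(r^2 + 8*r + 15)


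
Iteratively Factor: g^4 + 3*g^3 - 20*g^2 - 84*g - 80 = (g - 5)*(g^3 + 8*g^2 + 20*g + 16) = (g - 5)*(g + 2)*(g^2 + 6*g + 8) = (g - 5)*(g + 2)*(g + 4)*(g + 2)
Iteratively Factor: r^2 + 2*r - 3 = (r + 3)*(r - 1)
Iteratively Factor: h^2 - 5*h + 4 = (h - 1)*(h - 4)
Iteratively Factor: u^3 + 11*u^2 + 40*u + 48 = (u + 4)*(u^2 + 7*u + 12) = (u + 3)*(u + 4)*(u + 4)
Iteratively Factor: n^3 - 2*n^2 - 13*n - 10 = (n + 2)*(n^2 - 4*n - 5) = (n + 1)*(n + 2)*(n - 5)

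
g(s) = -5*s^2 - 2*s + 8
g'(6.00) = -62.00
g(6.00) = -184.00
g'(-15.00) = 148.00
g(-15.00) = -1087.00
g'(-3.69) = 34.90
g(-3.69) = -52.70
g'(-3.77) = 35.70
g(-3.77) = -55.52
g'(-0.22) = 0.20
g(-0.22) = 8.20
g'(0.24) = -4.40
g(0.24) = 7.23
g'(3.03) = -32.30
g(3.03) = -43.96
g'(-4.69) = 44.90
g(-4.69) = -92.60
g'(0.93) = -11.30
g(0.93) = 1.82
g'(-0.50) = 3.00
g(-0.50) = 7.75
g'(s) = -10*s - 2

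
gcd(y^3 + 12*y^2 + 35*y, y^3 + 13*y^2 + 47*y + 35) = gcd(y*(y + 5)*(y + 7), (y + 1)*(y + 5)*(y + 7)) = y^2 + 12*y + 35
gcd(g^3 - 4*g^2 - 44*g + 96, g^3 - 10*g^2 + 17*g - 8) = g - 8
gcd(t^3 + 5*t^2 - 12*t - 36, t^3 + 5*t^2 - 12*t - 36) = t^3 + 5*t^2 - 12*t - 36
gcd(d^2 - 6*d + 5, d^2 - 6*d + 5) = d^2 - 6*d + 5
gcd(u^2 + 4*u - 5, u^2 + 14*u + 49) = 1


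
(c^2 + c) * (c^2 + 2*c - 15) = c^4 + 3*c^3 - 13*c^2 - 15*c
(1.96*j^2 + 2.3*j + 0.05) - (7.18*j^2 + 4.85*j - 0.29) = -5.22*j^2 - 2.55*j + 0.34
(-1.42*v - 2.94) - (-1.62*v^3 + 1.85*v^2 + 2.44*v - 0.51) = 1.62*v^3 - 1.85*v^2 - 3.86*v - 2.43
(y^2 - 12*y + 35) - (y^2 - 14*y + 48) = 2*y - 13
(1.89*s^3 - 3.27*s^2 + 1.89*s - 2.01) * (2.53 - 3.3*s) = -6.237*s^4 + 15.5727*s^3 - 14.5101*s^2 + 11.4147*s - 5.0853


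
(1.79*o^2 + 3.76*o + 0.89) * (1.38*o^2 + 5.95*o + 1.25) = 2.4702*o^4 + 15.8393*o^3 + 25.8377*o^2 + 9.9955*o + 1.1125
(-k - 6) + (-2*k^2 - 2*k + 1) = -2*k^2 - 3*k - 5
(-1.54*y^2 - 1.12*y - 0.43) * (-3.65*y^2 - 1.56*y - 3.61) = 5.621*y^4 + 6.4904*y^3 + 8.8761*y^2 + 4.714*y + 1.5523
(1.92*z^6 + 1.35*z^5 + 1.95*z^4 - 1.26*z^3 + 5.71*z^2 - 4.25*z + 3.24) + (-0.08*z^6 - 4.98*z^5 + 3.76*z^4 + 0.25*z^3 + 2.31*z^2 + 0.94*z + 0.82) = 1.84*z^6 - 3.63*z^5 + 5.71*z^4 - 1.01*z^3 + 8.02*z^2 - 3.31*z + 4.06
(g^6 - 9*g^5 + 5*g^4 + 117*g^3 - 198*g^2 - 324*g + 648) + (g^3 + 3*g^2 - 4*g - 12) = g^6 - 9*g^5 + 5*g^4 + 118*g^3 - 195*g^2 - 328*g + 636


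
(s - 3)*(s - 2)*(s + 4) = s^3 - s^2 - 14*s + 24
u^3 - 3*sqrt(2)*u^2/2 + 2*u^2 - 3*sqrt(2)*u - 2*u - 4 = (u + 2)*(u - 2*sqrt(2))*(u + sqrt(2)/2)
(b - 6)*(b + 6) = b^2 - 36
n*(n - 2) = n^2 - 2*n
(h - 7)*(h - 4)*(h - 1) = h^3 - 12*h^2 + 39*h - 28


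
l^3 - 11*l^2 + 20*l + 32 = (l - 8)*(l - 4)*(l + 1)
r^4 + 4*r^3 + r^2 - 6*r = r*(r - 1)*(r + 2)*(r + 3)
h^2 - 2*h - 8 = (h - 4)*(h + 2)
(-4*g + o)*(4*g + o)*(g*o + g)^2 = -16*g^4*o^2 - 32*g^4*o - 16*g^4 + g^2*o^4 + 2*g^2*o^3 + g^2*o^2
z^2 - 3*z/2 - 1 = (z - 2)*(z + 1/2)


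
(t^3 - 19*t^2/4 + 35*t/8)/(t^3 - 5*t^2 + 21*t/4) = (4*t - 5)/(2*(2*t - 3))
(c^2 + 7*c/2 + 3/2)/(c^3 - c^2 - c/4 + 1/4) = 2*(c + 3)/(2*c^2 - 3*c + 1)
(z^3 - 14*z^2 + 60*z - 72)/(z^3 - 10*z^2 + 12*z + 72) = (z - 2)/(z + 2)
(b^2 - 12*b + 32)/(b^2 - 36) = (b^2 - 12*b + 32)/(b^2 - 36)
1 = 1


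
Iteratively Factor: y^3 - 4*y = (y - 2)*(y^2 + 2*y) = (y - 2)*(y + 2)*(y)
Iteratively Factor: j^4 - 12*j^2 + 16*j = (j - 2)*(j^3 + 2*j^2 - 8*j) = (j - 2)*(j + 4)*(j^2 - 2*j) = j*(j - 2)*(j + 4)*(j - 2)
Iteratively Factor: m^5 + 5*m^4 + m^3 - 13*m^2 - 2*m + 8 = (m - 1)*(m^4 + 6*m^3 + 7*m^2 - 6*m - 8) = (m - 1)*(m + 2)*(m^3 + 4*m^2 - m - 4) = (m - 1)*(m + 1)*(m + 2)*(m^2 + 3*m - 4) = (m - 1)^2*(m + 1)*(m + 2)*(m + 4)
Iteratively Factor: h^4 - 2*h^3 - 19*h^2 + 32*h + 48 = (h - 4)*(h^3 + 2*h^2 - 11*h - 12) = (h - 4)*(h + 1)*(h^2 + h - 12) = (h - 4)*(h - 3)*(h + 1)*(h + 4)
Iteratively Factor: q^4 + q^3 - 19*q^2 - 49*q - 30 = (q + 1)*(q^3 - 19*q - 30) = (q - 5)*(q + 1)*(q^2 + 5*q + 6) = (q - 5)*(q + 1)*(q + 3)*(q + 2)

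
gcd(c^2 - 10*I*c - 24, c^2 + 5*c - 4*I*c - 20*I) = c - 4*I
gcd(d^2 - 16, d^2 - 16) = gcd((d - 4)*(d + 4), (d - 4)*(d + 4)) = d^2 - 16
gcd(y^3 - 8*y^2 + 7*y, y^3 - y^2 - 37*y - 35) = y - 7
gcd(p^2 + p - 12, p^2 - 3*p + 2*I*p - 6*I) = p - 3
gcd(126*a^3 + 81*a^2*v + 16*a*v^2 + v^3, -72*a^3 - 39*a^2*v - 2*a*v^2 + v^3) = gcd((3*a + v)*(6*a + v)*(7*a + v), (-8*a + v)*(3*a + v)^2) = 3*a + v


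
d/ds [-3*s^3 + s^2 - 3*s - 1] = -9*s^2 + 2*s - 3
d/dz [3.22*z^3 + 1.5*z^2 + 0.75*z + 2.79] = 9.66*z^2 + 3.0*z + 0.75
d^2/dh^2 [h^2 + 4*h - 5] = 2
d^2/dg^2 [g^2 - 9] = 2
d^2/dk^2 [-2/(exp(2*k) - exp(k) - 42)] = 2*(2*(2*exp(k) - 1)^2*exp(k) + (4*exp(k) - 1)*(-exp(2*k) + exp(k) + 42))*exp(k)/(-exp(2*k) + exp(k) + 42)^3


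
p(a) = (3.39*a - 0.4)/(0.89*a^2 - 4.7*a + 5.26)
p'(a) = (4.7 - 1.78*a)*(3.39*a - 0.4)/(0.89*a^2 - 4.7*a + 5.26)^2 + 3.39/(0.89*a^2 - 4.7*a + 5.26)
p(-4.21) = -0.36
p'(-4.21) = -0.02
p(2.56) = -8.81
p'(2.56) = -2.27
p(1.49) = 19.97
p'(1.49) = 190.16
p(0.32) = 0.18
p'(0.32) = 1.07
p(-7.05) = -0.29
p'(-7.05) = -0.02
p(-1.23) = -0.37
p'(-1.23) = 0.07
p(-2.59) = -0.39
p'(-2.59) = -0.01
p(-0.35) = -0.23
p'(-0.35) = 0.31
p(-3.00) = -0.39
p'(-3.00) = -0.02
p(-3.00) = -0.39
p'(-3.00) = -0.02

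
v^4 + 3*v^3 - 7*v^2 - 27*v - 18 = (v - 3)*(v + 1)*(v + 2)*(v + 3)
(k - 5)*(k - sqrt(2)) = k^2 - 5*k - sqrt(2)*k + 5*sqrt(2)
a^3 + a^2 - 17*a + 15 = (a - 3)*(a - 1)*(a + 5)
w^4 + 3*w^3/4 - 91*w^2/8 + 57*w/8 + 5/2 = (w - 5/2)*(w - 1)*(w + 1/4)*(w + 4)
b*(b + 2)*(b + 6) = b^3 + 8*b^2 + 12*b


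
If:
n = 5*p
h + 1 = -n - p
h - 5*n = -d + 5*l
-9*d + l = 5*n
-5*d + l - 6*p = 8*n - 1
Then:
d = -59/516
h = -149/129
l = -593/1548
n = 50/387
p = 10/387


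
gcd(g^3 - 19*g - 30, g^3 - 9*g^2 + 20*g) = g - 5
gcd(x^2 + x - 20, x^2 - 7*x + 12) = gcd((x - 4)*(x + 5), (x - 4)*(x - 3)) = x - 4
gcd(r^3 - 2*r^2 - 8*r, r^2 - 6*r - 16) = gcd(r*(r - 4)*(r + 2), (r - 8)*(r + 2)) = r + 2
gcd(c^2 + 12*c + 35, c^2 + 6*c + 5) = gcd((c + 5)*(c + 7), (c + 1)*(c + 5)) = c + 5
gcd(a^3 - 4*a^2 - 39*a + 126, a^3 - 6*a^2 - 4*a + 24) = 1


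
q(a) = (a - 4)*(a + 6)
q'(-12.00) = -22.00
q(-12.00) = 96.00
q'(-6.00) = -10.00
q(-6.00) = 0.00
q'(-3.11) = -4.22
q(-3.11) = -20.55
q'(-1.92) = -1.84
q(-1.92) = -24.15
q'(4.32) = 10.64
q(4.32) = 3.30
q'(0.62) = 3.24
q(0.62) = -22.38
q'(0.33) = 2.66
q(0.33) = -23.23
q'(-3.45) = -4.90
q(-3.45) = -19.00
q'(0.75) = 3.50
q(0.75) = -21.94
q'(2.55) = 7.10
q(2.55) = -12.40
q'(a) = 2*a + 2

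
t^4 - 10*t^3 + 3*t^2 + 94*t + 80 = (t - 8)*(t - 5)*(t + 1)*(t + 2)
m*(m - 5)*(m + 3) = m^3 - 2*m^2 - 15*m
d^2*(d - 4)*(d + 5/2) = d^4 - 3*d^3/2 - 10*d^2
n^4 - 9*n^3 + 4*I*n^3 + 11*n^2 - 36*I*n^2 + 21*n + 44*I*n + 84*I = (n - 7)*(n - 3)*(n + 1)*(n + 4*I)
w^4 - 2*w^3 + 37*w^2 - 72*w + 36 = (w - 6*I)*(w + 6*I)*(-I*w + I)*(I*w - I)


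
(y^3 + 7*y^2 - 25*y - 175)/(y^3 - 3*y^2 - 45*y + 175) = (y + 5)/(y - 5)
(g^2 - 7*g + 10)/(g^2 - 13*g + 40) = (g - 2)/(g - 8)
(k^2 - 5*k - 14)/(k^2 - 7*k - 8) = (-k^2 + 5*k + 14)/(-k^2 + 7*k + 8)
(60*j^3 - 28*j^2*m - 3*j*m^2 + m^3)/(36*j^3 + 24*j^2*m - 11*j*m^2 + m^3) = (10*j^2 - 3*j*m - m^2)/(6*j^2 + 5*j*m - m^2)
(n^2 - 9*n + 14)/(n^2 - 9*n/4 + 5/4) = 4*(n^2 - 9*n + 14)/(4*n^2 - 9*n + 5)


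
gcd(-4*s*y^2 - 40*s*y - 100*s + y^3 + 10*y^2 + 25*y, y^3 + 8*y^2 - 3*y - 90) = y + 5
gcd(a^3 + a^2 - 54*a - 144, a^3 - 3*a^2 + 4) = 1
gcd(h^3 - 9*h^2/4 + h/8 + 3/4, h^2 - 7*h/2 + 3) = h - 2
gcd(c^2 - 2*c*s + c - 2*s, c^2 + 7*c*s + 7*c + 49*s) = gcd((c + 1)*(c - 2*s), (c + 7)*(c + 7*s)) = 1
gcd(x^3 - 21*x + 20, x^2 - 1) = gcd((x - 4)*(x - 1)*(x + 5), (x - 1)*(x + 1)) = x - 1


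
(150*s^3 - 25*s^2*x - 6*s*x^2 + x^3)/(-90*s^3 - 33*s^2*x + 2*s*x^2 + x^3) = (-5*s + x)/(3*s + x)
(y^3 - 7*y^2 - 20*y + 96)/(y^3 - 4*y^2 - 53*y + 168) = (y + 4)/(y + 7)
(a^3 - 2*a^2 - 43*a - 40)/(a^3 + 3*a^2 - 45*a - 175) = (a^2 - 7*a - 8)/(a^2 - 2*a - 35)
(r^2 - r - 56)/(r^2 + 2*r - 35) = (r - 8)/(r - 5)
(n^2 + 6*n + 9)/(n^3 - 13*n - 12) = (n + 3)/(n^2 - 3*n - 4)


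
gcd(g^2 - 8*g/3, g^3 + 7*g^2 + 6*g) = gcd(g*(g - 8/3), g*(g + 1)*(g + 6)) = g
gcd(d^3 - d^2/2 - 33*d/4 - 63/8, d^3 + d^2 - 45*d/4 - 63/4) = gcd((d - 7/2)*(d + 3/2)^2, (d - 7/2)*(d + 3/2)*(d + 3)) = d^2 - 2*d - 21/4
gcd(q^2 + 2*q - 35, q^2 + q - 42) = q + 7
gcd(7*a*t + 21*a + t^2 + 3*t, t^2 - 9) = t + 3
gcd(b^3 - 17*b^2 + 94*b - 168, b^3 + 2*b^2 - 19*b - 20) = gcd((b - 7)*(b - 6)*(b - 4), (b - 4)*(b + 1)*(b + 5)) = b - 4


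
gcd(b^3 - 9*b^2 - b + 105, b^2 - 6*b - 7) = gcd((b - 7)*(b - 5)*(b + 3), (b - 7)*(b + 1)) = b - 7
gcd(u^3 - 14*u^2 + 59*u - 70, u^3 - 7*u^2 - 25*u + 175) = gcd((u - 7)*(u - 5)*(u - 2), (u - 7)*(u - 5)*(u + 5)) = u^2 - 12*u + 35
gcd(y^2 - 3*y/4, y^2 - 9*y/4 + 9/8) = y - 3/4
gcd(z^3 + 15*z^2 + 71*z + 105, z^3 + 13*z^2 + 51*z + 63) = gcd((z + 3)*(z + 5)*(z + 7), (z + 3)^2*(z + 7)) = z^2 + 10*z + 21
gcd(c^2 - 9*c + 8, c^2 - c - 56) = c - 8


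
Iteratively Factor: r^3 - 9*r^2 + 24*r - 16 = (r - 4)*(r^2 - 5*r + 4) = (r - 4)^2*(r - 1)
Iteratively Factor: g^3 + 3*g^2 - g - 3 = (g + 1)*(g^2 + 2*g - 3) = (g - 1)*(g + 1)*(g + 3)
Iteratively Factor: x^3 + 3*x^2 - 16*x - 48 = (x + 3)*(x^2 - 16) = (x - 4)*(x + 3)*(x + 4)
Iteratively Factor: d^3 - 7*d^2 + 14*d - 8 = (d - 1)*(d^2 - 6*d + 8) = (d - 2)*(d - 1)*(d - 4)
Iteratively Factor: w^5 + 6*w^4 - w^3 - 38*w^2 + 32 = (w + 4)*(w^4 + 2*w^3 - 9*w^2 - 2*w + 8) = (w - 1)*(w + 4)*(w^3 + 3*w^2 - 6*w - 8) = (w - 2)*(w - 1)*(w + 4)*(w^2 + 5*w + 4) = (w - 2)*(w - 1)*(w + 4)^2*(w + 1)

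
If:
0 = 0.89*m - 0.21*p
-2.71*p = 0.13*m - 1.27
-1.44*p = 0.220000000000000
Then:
No Solution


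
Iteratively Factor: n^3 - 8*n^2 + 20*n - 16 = (n - 4)*(n^2 - 4*n + 4) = (n - 4)*(n - 2)*(n - 2)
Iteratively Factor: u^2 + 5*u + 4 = (u + 1)*(u + 4)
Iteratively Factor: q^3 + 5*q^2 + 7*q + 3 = (q + 1)*(q^2 + 4*q + 3) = (q + 1)^2*(q + 3)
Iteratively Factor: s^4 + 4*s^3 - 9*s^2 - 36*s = (s + 3)*(s^3 + s^2 - 12*s) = s*(s + 3)*(s^2 + s - 12) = s*(s - 3)*(s + 3)*(s + 4)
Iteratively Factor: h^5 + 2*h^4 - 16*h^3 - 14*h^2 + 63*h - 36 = (h + 3)*(h^4 - h^3 - 13*h^2 + 25*h - 12) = (h - 1)*(h + 3)*(h^3 - 13*h + 12) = (h - 1)^2*(h + 3)*(h^2 + h - 12) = (h - 1)^2*(h + 3)*(h + 4)*(h - 3)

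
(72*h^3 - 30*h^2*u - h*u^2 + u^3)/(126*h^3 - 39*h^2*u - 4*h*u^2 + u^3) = (-4*h + u)/(-7*h + u)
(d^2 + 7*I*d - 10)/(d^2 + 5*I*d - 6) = (d + 5*I)/(d + 3*I)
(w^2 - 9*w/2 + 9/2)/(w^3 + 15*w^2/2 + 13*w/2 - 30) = (w - 3)/(w^2 + 9*w + 20)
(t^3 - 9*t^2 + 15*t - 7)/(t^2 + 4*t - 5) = (t^2 - 8*t + 7)/(t + 5)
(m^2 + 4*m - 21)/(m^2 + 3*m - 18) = (m + 7)/(m + 6)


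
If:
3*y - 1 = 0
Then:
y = 1/3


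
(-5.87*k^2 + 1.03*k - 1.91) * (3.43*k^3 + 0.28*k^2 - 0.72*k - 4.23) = -20.1341*k^5 + 1.8893*k^4 - 2.0365*k^3 + 23.5537*k^2 - 2.9817*k + 8.0793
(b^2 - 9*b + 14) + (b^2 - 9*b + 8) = 2*b^2 - 18*b + 22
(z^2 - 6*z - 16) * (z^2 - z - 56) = z^4 - 7*z^3 - 66*z^2 + 352*z + 896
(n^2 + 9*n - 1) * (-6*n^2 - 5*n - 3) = -6*n^4 - 59*n^3 - 42*n^2 - 22*n + 3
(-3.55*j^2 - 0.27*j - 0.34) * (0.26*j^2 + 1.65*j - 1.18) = -0.923*j^4 - 5.9277*j^3 + 3.6551*j^2 - 0.2424*j + 0.4012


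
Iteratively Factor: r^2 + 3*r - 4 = (r + 4)*(r - 1)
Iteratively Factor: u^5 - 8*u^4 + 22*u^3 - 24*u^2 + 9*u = (u - 3)*(u^4 - 5*u^3 + 7*u^2 - 3*u) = (u - 3)*(u - 1)*(u^3 - 4*u^2 + 3*u) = (u - 3)^2*(u - 1)*(u^2 - u) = u*(u - 3)^2*(u - 1)*(u - 1)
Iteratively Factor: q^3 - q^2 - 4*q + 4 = (q - 2)*(q^2 + q - 2) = (q - 2)*(q + 2)*(q - 1)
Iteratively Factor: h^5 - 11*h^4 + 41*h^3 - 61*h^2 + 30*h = (h)*(h^4 - 11*h^3 + 41*h^2 - 61*h + 30) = h*(h - 1)*(h^3 - 10*h^2 + 31*h - 30) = h*(h - 5)*(h - 1)*(h^2 - 5*h + 6) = h*(h - 5)*(h - 2)*(h - 1)*(h - 3)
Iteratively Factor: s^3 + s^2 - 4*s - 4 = (s + 2)*(s^2 - s - 2) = (s - 2)*(s + 2)*(s + 1)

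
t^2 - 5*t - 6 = (t - 6)*(t + 1)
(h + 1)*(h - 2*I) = h^2 + h - 2*I*h - 2*I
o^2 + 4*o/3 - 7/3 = (o - 1)*(o + 7/3)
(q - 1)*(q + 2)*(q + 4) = q^3 + 5*q^2 + 2*q - 8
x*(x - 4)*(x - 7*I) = x^3 - 4*x^2 - 7*I*x^2 + 28*I*x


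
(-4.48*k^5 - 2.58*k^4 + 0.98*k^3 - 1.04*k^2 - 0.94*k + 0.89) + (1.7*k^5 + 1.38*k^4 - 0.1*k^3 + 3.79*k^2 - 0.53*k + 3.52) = -2.78*k^5 - 1.2*k^4 + 0.88*k^3 + 2.75*k^2 - 1.47*k + 4.41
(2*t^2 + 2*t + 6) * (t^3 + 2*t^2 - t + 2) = 2*t^5 + 6*t^4 + 8*t^3 + 14*t^2 - 2*t + 12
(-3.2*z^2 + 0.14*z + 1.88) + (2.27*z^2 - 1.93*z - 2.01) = -0.93*z^2 - 1.79*z - 0.13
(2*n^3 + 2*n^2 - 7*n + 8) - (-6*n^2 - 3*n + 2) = 2*n^3 + 8*n^2 - 4*n + 6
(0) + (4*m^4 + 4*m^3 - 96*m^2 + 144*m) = 4*m^4 + 4*m^3 - 96*m^2 + 144*m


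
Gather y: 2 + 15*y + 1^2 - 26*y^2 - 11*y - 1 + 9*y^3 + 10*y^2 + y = 9*y^3 - 16*y^2 + 5*y + 2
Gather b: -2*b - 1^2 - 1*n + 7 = -2*b - n + 6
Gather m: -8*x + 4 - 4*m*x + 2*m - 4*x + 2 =m*(2 - 4*x) - 12*x + 6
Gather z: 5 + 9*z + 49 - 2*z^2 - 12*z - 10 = -2*z^2 - 3*z + 44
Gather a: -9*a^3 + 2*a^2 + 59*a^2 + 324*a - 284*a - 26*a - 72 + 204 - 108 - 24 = -9*a^3 + 61*a^2 + 14*a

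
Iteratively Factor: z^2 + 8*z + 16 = (z + 4)*(z + 4)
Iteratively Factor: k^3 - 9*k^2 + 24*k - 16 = (k - 4)*(k^2 - 5*k + 4) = (k - 4)*(k - 1)*(k - 4)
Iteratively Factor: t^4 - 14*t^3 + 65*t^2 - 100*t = (t - 4)*(t^3 - 10*t^2 + 25*t) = t*(t - 4)*(t^2 - 10*t + 25) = t*(t - 5)*(t - 4)*(t - 5)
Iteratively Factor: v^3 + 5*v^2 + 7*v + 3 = (v + 1)*(v^2 + 4*v + 3) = (v + 1)*(v + 3)*(v + 1)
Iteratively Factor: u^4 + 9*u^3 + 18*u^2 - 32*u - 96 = (u + 3)*(u^3 + 6*u^2 - 32) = (u + 3)*(u + 4)*(u^2 + 2*u - 8) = (u - 2)*(u + 3)*(u + 4)*(u + 4)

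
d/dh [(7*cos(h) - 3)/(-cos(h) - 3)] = 24*sin(h)/(cos(h) + 3)^2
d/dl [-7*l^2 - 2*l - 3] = -14*l - 2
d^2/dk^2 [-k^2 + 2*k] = -2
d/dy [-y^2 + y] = 1 - 2*y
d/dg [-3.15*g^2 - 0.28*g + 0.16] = -6.3*g - 0.28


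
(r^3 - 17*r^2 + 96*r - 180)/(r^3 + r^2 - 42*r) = (r^2 - 11*r + 30)/(r*(r + 7))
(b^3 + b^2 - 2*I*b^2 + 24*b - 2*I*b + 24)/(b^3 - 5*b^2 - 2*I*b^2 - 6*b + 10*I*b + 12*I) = (b^2 - 2*I*b + 24)/(b^2 - 2*b*(3 + I) + 12*I)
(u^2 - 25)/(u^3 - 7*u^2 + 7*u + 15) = (u + 5)/(u^2 - 2*u - 3)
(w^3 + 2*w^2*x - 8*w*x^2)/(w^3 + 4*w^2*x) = (w - 2*x)/w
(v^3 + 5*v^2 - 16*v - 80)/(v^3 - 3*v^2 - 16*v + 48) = (v + 5)/(v - 3)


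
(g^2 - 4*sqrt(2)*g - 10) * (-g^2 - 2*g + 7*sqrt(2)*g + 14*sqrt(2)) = -g^4 - 2*g^3 + 11*sqrt(2)*g^3 - 46*g^2 + 22*sqrt(2)*g^2 - 70*sqrt(2)*g - 92*g - 140*sqrt(2)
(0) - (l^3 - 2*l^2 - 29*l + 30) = -l^3 + 2*l^2 + 29*l - 30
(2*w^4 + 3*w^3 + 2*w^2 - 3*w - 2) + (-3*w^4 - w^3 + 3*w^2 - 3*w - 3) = -w^4 + 2*w^3 + 5*w^2 - 6*w - 5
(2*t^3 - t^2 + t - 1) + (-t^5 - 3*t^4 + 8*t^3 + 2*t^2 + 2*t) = -t^5 - 3*t^4 + 10*t^3 + t^2 + 3*t - 1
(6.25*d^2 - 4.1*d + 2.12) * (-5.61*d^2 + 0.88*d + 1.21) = -35.0625*d^4 + 28.501*d^3 - 7.9387*d^2 - 3.0954*d + 2.5652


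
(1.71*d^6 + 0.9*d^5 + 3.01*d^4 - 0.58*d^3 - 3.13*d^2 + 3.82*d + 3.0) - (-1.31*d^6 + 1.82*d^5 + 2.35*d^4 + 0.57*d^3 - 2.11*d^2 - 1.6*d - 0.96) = 3.02*d^6 - 0.92*d^5 + 0.66*d^4 - 1.15*d^3 - 1.02*d^2 + 5.42*d + 3.96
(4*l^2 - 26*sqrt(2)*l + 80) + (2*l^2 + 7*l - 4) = 6*l^2 - 26*sqrt(2)*l + 7*l + 76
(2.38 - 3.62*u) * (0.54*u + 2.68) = -1.9548*u^2 - 8.4164*u + 6.3784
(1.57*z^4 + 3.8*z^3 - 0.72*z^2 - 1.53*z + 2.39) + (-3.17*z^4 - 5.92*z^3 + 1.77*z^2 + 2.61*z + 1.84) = -1.6*z^4 - 2.12*z^3 + 1.05*z^2 + 1.08*z + 4.23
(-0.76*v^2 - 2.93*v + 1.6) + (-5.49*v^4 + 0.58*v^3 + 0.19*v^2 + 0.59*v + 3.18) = -5.49*v^4 + 0.58*v^3 - 0.57*v^2 - 2.34*v + 4.78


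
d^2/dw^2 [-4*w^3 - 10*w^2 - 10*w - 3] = -24*w - 20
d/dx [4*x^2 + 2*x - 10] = 8*x + 2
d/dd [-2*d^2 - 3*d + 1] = -4*d - 3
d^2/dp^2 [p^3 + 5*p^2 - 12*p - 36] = 6*p + 10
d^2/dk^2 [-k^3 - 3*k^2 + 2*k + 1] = -6*k - 6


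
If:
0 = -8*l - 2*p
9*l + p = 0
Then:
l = 0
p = 0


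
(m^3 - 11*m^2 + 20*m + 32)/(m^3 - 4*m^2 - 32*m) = (m^2 - 3*m - 4)/(m*(m + 4))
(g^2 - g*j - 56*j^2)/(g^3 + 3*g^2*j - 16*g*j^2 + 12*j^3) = (g^2 - g*j - 56*j^2)/(g^3 + 3*g^2*j - 16*g*j^2 + 12*j^3)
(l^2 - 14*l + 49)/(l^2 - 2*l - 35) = (l - 7)/(l + 5)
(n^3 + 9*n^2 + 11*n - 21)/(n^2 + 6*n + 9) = (n^2 + 6*n - 7)/(n + 3)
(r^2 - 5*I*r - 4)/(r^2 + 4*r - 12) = (r^2 - 5*I*r - 4)/(r^2 + 4*r - 12)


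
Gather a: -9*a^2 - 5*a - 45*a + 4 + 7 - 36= -9*a^2 - 50*a - 25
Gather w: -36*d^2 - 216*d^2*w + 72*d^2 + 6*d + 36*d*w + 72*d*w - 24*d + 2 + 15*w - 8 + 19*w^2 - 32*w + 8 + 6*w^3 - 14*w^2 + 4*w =36*d^2 - 18*d + 6*w^3 + 5*w^2 + w*(-216*d^2 + 108*d - 13) + 2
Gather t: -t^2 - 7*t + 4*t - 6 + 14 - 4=-t^2 - 3*t + 4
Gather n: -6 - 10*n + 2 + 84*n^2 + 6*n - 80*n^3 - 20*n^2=-80*n^3 + 64*n^2 - 4*n - 4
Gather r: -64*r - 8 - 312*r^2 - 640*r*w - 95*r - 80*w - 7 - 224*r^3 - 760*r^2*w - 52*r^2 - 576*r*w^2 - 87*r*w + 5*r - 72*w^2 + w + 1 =-224*r^3 + r^2*(-760*w - 364) + r*(-576*w^2 - 727*w - 154) - 72*w^2 - 79*w - 14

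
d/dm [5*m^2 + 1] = 10*m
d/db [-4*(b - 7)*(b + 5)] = 8 - 8*b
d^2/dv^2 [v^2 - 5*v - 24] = 2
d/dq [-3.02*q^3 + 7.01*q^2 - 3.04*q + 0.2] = -9.06*q^2 + 14.02*q - 3.04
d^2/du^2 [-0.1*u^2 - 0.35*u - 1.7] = -0.200000000000000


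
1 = 1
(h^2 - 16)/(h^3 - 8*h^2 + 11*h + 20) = (h + 4)/(h^2 - 4*h - 5)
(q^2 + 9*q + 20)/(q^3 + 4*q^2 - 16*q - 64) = (q + 5)/(q^2 - 16)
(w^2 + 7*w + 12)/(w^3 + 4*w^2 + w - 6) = (w + 4)/(w^2 + w - 2)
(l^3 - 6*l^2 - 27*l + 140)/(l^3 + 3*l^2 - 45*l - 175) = (l - 4)/(l + 5)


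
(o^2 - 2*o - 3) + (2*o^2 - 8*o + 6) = 3*o^2 - 10*o + 3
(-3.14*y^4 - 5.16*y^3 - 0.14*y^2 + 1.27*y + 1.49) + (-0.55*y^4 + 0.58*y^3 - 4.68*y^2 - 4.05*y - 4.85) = -3.69*y^4 - 4.58*y^3 - 4.82*y^2 - 2.78*y - 3.36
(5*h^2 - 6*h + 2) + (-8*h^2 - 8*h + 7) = -3*h^2 - 14*h + 9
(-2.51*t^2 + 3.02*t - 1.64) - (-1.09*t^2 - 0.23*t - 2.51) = -1.42*t^2 + 3.25*t + 0.87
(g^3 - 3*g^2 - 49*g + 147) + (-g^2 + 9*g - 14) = g^3 - 4*g^2 - 40*g + 133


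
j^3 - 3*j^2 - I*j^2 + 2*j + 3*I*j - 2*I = (j - 2)*(j - 1)*(j - I)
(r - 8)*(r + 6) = r^2 - 2*r - 48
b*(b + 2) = b^2 + 2*b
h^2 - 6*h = h*(h - 6)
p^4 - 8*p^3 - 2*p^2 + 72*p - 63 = (p - 7)*(p - 3)*(p - 1)*(p + 3)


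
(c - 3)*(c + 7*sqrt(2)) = c^2 - 3*c + 7*sqrt(2)*c - 21*sqrt(2)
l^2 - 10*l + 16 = (l - 8)*(l - 2)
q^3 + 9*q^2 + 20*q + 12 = (q + 1)*(q + 2)*(q + 6)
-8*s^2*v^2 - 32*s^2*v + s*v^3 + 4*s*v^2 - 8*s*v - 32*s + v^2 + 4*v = (-8*s + v)*(v + 4)*(s*v + 1)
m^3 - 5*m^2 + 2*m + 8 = (m - 4)*(m - 2)*(m + 1)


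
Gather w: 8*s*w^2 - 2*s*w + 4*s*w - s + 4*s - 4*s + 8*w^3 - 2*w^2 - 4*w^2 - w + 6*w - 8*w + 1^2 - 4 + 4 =-s + 8*w^3 + w^2*(8*s - 6) + w*(2*s - 3) + 1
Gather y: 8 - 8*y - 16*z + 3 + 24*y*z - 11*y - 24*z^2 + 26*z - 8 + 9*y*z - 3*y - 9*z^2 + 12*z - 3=y*(33*z - 22) - 33*z^2 + 22*z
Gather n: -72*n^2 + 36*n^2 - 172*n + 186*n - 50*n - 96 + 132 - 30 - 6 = -36*n^2 - 36*n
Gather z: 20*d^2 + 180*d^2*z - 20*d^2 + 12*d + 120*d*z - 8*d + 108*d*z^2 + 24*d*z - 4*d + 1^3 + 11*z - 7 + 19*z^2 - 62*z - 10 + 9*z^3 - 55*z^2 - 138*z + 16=9*z^3 + z^2*(108*d - 36) + z*(180*d^2 + 144*d - 189)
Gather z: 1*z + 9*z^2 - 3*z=9*z^2 - 2*z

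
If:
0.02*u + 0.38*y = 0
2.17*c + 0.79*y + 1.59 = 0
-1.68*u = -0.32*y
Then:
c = -0.73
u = 0.00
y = 0.00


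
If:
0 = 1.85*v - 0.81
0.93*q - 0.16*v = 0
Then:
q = 0.08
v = 0.44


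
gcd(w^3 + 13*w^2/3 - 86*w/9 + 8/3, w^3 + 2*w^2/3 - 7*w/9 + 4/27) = w - 1/3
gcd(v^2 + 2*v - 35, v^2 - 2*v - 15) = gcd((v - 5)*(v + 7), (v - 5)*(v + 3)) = v - 5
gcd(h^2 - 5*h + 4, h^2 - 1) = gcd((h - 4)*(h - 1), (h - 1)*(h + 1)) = h - 1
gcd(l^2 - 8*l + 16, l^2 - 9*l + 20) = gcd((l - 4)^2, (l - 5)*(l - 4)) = l - 4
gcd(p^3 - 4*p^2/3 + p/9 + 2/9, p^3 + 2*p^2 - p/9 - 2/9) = p + 1/3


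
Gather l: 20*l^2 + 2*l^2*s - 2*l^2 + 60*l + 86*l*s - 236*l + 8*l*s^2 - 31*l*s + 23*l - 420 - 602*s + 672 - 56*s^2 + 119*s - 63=l^2*(2*s + 18) + l*(8*s^2 + 55*s - 153) - 56*s^2 - 483*s + 189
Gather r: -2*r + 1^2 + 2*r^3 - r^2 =2*r^3 - r^2 - 2*r + 1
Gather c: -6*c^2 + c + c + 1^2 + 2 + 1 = -6*c^2 + 2*c + 4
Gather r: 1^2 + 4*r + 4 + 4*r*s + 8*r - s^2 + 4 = r*(4*s + 12) - s^2 + 9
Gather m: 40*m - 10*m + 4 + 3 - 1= 30*m + 6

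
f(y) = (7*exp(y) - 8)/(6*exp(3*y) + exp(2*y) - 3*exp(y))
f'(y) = (7*exp(y) - 8)*(-18*exp(3*y) - 2*exp(2*y) + 3*exp(y))/(6*exp(3*y) + exp(2*y) - 3*exp(y))^2 + 7*exp(y)/(6*exp(3*y) + exp(2*y) - 3*exp(y))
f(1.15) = 0.07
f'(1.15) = -0.11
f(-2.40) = 28.39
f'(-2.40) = -28.95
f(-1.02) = 8.17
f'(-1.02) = -3.49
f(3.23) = 0.00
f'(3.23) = -0.00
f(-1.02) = 8.17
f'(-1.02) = -3.49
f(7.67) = 0.00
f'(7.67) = -0.00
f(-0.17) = -1.17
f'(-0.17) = 9.70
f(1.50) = 0.04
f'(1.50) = -0.07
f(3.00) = 0.00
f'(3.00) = -0.00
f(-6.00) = 1074.38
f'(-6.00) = -1075.80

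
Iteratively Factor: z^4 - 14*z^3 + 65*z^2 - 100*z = (z - 5)*(z^3 - 9*z^2 + 20*z) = (z - 5)^2*(z^2 - 4*z) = z*(z - 5)^2*(z - 4)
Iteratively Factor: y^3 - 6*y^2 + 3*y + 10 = (y - 5)*(y^2 - y - 2) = (y - 5)*(y - 2)*(y + 1)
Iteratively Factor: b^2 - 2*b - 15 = (b + 3)*(b - 5)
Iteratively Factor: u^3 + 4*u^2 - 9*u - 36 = (u + 3)*(u^2 + u - 12) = (u + 3)*(u + 4)*(u - 3)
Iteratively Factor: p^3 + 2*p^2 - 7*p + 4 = (p - 1)*(p^2 + 3*p - 4) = (p - 1)*(p + 4)*(p - 1)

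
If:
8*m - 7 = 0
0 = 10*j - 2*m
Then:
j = 7/40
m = 7/8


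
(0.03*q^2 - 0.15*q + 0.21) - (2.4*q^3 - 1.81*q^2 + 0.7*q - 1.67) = -2.4*q^3 + 1.84*q^2 - 0.85*q + 1.88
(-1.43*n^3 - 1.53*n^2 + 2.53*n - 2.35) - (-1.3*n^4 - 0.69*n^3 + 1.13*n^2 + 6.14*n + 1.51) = 1.3*n^4 - 0.74*n^3 - 2.66*n^2 - 3.61*n - 3.86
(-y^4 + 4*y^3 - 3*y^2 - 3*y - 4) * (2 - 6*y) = 6*y^5 - 26*y^4 + 26*y^3 + 12*y^2 + 18*y - 8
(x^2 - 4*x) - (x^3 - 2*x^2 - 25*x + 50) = -x^3 + 3*x^2 + 21*x - 50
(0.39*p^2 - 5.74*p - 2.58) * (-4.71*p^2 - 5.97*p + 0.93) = -1.8369*p^4 + 24.7071*p^3 + 46.7823*p^2 + 10.0644*p - 2.3994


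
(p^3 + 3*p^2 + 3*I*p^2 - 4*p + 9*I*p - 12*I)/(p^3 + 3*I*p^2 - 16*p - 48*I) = (p - 1)/(p - 4)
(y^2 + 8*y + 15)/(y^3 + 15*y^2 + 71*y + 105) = 1/(y + 7)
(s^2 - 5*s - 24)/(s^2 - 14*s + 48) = (s + 3)/(s - 6)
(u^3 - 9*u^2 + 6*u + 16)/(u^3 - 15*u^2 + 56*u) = (u^2 - u - 2)/(u*(u - 7))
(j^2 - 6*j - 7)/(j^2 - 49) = (j + 1)/(j + 7)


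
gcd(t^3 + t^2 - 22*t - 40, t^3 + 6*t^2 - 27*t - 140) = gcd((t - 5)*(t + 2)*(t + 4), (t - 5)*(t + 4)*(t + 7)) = t^2 - t - 20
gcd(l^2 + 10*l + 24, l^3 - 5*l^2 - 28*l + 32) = l + 4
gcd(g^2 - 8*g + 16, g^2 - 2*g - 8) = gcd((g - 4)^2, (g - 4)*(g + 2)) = g - 4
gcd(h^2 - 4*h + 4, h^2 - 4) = h - 2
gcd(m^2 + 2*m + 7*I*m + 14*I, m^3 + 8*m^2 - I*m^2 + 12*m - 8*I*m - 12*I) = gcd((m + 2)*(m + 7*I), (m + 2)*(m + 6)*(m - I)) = m + 2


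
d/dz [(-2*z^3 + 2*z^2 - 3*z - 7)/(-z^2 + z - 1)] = (2*z^4 - 4*z^3 + 5*z^2 - 18*z + 10)/(z^4 - 2*z^3 + 3*z^2 - 2*z + 1)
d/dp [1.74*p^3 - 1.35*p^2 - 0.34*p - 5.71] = 5.22*p^2 - 2.7*p - 0.34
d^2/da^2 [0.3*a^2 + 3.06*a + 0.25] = 0.600000000000000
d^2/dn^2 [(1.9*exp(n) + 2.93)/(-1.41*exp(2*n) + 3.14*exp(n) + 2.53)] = (-3.77739*exp(4*n) - 31.712592*exp(3*n) - 1.75037399999999*exp(2*n) - 55.603404*exp(n) + 11.114796)*exp(n)/(2.803221*exp(6*n) - 18.727902*exp(5*n) + 26.616429*exp(4*n) + 36.248788*exp(3*n) - 47.758557*exp(2*n) - 60.296478*exp(n) - 16.194277)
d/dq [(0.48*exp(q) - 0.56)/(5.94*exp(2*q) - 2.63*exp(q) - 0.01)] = (-2.8512*exp(2*q) + 6.6528*exp(q) - 1.4776)*exp(q)/(35.2836*exp(4*q) - 31.2444*exp(3*q) + 6.7981*exp(2*q) + 0.0526*exp(q) + 0.0001)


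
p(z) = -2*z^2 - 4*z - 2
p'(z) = -4*z - 4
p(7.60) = -147.92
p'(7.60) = -34.40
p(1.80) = -15.68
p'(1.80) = -11.20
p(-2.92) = -7.37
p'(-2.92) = 7.68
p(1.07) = -8.57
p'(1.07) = -8.28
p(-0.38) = -0.77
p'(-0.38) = -2.48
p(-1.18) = -0.06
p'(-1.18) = 0.72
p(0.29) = -3.33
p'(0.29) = -5.16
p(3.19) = -35.11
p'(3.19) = -16.76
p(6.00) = -98.00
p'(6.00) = -28.00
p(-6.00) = -50.00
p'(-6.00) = 20.00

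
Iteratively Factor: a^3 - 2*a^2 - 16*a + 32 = (a - 4)*(a^2 + 2*a - 8) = (a - 4)*(a - 2)*(a + 4)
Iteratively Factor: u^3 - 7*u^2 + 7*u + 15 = (u + 1)*(u^2 - 8*u + 15) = (u - 3)*(u + 1)*(u - 5)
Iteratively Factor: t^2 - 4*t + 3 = (t - 3)*(t - 1)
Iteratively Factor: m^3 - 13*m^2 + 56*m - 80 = (m - 4)*(m^2 - 9*m + 20) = (m - 5)*(m - 4)*(m - 4)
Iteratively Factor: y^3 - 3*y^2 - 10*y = (y)*(y^2 - 3*y - 10) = y*(y - 5)*(y + 2)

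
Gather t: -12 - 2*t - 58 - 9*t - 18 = -11*t - 88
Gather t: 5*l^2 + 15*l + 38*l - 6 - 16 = 5*l^2 + 53*l - 22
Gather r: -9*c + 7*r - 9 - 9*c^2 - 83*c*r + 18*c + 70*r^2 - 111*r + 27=-9*c^2 + 9*c + 70*r^2 + r*(-83*c - 104) + 18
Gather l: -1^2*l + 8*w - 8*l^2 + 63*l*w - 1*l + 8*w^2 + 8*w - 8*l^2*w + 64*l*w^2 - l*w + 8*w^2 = l^2*(-8*w - 8) + l*(64*w^2 + 62*w - 2) + 16*w^2 + 16*w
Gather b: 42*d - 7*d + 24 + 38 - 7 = 35*d + 55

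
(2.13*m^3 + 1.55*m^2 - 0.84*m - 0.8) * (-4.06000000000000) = -8.6478*m^3 - 6.293*m^2 + 3.4104*m + 3.248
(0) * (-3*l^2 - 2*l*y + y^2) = 0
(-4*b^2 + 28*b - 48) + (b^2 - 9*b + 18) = -3*b^2 + 19*b - 30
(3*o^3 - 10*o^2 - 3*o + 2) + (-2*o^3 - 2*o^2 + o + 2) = o^3 - 12*o^2 - 2*o + 4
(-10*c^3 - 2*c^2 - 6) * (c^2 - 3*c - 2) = -10*c^5 + 28*c^4 + 26*c^3 - 2*c^2 + 18*c + 12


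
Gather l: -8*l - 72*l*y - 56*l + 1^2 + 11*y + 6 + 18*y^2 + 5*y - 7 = l*(-72*y - 64) + 18*y^2 + 16*y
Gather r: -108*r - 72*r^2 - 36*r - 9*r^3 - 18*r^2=-9*r^3 - 90*r^2 - 144*r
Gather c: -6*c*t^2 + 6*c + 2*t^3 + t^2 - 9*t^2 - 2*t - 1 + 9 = c*(6 - 6*t^2) + 2*t^3 - 8*t^2 - 2*t + 8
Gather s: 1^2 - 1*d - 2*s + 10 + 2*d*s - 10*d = -11*d + s*(2*d - 2) + 11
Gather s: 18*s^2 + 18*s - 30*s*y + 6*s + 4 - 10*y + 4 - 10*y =18*s^2 + s*(24 - 30*y) - 20*y + 8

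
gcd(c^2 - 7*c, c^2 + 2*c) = c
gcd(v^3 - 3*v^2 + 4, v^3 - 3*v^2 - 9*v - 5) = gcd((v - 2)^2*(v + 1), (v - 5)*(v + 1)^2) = v + 1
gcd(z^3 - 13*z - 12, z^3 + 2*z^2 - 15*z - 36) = z^2 - z - 12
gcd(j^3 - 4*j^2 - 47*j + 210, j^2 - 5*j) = j - 5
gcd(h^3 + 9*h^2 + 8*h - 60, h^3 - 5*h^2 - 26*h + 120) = h + 5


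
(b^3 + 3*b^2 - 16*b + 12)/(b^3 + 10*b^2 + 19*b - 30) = (b - 2)/(b + 5)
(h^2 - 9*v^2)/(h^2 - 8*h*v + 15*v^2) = (-h - 3*v)/(-h + 5*v)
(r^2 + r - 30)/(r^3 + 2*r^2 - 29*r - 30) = 1/(r + 1)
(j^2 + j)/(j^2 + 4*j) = (j + 1)/(j + 4)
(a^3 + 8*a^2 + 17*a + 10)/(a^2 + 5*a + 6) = (a^2 + 6*a + 5)/(a + 3)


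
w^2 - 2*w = w*(w - 2)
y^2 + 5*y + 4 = (y + 1)*(y + 4)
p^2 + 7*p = p*(p + 7)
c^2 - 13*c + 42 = (c - 7)*(c - 6)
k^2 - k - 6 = (k - 3)*(k + 2)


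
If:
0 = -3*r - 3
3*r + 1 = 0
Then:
No Solution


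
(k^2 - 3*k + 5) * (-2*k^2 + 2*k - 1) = -2*k^4 + 8*k^3 - 17*k^2 + 13*k - 5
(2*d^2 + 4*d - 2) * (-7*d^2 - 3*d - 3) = -14*d^4 - 34*d^3 - 4*d^2 - 6*d + 6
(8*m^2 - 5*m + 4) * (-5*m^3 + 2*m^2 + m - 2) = -40*m^5 + 41*m^4 - 22*m^3 - 13*m^2 + 14*m - 8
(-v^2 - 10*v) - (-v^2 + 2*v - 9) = 9 - 12*v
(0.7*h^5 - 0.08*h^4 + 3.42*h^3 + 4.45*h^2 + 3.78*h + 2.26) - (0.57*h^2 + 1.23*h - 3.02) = 0.7*h^5 - 0.08*h^4 + 3.42*h^3 + 3.88*h^2 + 2.55*h + 5.28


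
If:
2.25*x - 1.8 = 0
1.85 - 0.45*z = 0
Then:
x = 0.80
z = 4.11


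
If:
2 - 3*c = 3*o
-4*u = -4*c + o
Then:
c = 4*u/5 + 2/15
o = 8/15 - 4*u/5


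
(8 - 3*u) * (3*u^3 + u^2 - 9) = -9*u^4 + 21*u^3 + 8*u^2 + 27*u - 72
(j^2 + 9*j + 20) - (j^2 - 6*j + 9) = 15*j + 11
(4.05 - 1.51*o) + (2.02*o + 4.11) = 0.51*o + 8.16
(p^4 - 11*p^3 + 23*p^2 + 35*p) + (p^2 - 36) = p^4 - 11*p^3 + 24*p^2 + 35*p - 36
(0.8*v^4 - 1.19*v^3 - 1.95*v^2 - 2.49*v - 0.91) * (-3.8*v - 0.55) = -3.04*v^5 + 4.082*v^4 + 8.0645*v^3 + 10.5345*v^2 + 4.8275*v + 0.5005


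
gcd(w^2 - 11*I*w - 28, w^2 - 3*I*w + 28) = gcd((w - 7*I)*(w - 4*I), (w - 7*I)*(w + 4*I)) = w - 7*I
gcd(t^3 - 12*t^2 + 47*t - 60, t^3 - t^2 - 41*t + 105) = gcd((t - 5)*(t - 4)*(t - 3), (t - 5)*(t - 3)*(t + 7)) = t^2 - 8*t + 15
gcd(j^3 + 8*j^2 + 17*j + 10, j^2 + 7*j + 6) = j + 1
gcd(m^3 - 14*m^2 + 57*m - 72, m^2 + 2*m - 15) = m - 3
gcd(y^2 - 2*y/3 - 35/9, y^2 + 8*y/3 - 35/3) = y - 7/3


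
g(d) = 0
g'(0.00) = 0.00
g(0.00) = 0.00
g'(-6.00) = 0.00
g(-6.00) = 0.00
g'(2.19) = 0.00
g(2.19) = 0.00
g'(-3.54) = 0.00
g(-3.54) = 0.00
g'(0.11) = 0.00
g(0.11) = 0.00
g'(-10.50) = 0.00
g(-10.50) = 0.00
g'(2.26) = 0.00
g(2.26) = 0.00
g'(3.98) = 0.00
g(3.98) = 0.00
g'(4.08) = 0.00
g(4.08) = 0.00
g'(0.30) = 0.00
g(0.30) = 0.00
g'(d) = 0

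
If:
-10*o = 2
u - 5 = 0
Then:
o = -1/5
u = 5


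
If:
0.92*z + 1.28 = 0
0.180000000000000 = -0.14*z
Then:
No Solution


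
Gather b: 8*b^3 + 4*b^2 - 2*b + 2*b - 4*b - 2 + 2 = 8*b^3 + 4*b^2 - 4*b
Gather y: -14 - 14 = -28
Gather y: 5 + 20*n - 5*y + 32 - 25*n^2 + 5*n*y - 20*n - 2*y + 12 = -25*n^2 + y*(5*n - 7) + 49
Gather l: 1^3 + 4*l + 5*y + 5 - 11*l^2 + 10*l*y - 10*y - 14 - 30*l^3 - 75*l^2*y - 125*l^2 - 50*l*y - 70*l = -30*l^3 + l^2*(-75*y - 136) + l*(-40*y - 66) - 5*y - 8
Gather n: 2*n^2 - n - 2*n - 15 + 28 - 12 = 2*n^2 - 3*n + 1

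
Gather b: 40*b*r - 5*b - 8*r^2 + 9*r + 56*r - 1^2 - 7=b*(40*r - 5) - 8*r^2 + 65*r - 8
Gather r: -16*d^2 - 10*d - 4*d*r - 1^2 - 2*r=-16*d^2 - 10*d + r*(-4*d - 2) - 1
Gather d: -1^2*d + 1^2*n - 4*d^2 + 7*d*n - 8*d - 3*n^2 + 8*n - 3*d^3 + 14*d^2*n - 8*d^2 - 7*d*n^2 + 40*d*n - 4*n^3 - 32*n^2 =-3*d^3 + d^2*(14*n - 12) + d*(-7*n^2 + 47*n - 9) - 4*n^3 - 35*n^2 + 9*n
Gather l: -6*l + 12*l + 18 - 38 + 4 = 6*l - 16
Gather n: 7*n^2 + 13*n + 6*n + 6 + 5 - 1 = 7*n^2 + 19*n + 10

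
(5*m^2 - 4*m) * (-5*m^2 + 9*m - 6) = -25*m^4 + 65*m^3 - 66*m^2 + 24*m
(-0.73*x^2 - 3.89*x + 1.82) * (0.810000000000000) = -0.5913*x^2 - 3.1509*x + 1.4742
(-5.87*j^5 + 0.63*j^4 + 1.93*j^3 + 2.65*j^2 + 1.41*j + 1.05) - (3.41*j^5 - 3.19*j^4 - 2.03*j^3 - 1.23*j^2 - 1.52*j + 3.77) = -9.28*j^5 + 3.82*j^4 + 3.96*j^3 + 3.88*j^2 + 2.93*j - 2.72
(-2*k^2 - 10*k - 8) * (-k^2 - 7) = 2*k^4 + 10*k^3 + 22*k^2 + 70*k + 56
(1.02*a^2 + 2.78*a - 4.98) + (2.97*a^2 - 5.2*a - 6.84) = 3.99*a^2 - 2.42*a - 11.82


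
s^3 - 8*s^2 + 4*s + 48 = (s - 6)*(s - 4)*(s + 2)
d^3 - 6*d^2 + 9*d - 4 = (d - 4)*(d - 1)^2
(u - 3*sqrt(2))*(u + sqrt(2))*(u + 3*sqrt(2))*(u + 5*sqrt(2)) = u^4 + 6*sqrt(2)*u^3 - 8*u^2 - 108*sqrt(2)*u - 180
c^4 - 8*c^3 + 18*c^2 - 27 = (c - 3)^3*(c + 1)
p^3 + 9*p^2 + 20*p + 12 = (p + 1)*(p + 2)*(p + 6)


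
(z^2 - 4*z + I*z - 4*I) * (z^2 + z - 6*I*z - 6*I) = z^4 - 3*z^3 - 5*I*z^3 + 2*z^2 + 15*I*z^2 - 18*z + 20*I*z - 24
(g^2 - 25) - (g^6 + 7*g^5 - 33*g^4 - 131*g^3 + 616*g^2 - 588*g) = -g^6 - 7*g^5 + 33*g^4 + 131*g^3 - 615*g^2 + 588*g - 25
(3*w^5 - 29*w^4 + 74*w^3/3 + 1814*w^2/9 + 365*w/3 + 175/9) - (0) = 3*w^5 - 29*w^4 + 74*w^3/3 + 1814*w^2/9 + 365*w/3 + 175/9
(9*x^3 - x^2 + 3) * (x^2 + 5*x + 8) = 9*x^5 + 44*x^4 + 67*x^3 - 5*x^2 + 15*x + 24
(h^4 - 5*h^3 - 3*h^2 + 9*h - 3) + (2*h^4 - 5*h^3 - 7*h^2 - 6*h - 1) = 3*h^4 - 10*h^3 - 10*h^2 + 3*h - 4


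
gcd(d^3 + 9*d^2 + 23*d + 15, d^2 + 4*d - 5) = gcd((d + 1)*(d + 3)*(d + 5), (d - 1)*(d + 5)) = d + 5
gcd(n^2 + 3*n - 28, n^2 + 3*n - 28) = n^2 + 3*n - 28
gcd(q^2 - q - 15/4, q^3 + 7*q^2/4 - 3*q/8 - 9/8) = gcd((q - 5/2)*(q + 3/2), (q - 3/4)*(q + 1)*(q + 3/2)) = q + 3/2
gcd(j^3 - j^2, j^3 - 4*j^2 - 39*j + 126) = 1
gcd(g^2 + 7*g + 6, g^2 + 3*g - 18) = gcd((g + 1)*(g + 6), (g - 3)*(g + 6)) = g + 6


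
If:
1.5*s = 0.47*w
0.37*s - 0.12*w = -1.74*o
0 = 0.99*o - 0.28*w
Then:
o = 0.00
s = 0.00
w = 0.00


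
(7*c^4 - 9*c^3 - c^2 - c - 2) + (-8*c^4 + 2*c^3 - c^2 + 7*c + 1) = -c^4 - 7*c^3 - 2*c^2 + 6*c - 1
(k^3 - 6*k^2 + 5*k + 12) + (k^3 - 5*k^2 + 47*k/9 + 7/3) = 2*k^3 - 11*k^2 + 92*k/9 + 43/3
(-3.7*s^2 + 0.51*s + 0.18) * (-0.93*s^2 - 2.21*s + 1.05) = 3.441*s^4 + 7.7027*s^3 - 5.1795*s^2 + 0.1377*s + 0.189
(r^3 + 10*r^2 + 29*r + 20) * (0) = 0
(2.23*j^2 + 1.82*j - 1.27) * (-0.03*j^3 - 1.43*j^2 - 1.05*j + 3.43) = -0.0669*j^5 - 3.2435*j^4 - 4.906*j^3 + 7.554*j^2 + 7.5761*j - 4.3561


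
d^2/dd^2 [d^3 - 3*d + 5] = 6*d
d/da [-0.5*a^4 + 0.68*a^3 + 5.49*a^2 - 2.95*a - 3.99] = -2.0*a^3 + 2.04*a^2 + 10.98*a - 2.95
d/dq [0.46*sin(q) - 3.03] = 0.46*cos(q)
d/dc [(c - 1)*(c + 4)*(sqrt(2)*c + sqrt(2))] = sqrt(2)*(3*c^2 + 8*c - 1)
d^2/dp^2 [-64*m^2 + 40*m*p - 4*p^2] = -8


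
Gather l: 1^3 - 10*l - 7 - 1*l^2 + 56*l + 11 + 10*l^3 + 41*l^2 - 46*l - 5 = 10*l^3 + 40*l^2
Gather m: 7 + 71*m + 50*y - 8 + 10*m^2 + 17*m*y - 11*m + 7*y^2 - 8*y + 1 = 10*m^2 + m*(17*y + 60) + 7*y^2 + 42*y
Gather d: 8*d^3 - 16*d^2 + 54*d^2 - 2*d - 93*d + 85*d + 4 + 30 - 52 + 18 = 8*d^3 + 38*d^2 - 10*d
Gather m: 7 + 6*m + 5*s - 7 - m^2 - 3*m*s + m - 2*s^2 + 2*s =-m^2 + m*(7 - 3*s) - 2*s^2 + 7*s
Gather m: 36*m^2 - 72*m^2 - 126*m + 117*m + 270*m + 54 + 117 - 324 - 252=-36*m^2 + 261*m - 405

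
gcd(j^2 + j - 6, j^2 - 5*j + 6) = j - 2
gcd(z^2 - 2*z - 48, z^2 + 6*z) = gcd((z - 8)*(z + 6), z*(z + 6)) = z + 6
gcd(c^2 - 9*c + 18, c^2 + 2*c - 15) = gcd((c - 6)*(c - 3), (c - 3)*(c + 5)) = c - 3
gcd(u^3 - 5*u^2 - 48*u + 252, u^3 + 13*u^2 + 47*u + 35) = u + 7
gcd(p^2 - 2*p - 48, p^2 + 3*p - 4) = 1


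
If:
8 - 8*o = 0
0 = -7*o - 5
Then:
No Solution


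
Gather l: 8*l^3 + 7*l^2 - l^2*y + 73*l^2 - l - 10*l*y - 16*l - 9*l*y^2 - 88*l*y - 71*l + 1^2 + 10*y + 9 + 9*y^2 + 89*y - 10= 8*l^3 + l^2*(80 - y) + l*(-9*y^2 - 98*y - 88) + 9*y^2 + 99*y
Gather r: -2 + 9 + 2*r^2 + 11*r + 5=2*r^2 + 11*r + 12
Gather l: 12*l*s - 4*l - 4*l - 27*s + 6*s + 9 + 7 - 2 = l*(12*s - 8) - 21*s + 14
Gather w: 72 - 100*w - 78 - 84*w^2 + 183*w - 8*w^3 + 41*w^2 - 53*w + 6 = -8*w^3 - 43*w^2 + 30*w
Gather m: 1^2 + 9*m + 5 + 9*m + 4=18*m + 10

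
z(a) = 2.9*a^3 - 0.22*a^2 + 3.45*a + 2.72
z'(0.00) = 3.45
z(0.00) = 2.72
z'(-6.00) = 319.29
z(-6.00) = -652.30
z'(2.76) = 68.51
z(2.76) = 71.54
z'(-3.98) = 143.01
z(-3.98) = -197.33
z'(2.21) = 44.97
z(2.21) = 40.57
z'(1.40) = 19.89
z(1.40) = 15.08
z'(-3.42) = 106.71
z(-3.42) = -127.66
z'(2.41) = 52.92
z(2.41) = 50.35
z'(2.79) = 69.94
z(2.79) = 73.61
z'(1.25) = 16.49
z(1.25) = 12.35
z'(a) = 8.7*a^2 - 0.44*a + 3.45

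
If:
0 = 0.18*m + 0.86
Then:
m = -4.78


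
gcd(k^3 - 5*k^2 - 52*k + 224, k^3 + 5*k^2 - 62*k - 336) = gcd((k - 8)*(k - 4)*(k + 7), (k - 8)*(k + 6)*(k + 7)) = k^2 - k - 56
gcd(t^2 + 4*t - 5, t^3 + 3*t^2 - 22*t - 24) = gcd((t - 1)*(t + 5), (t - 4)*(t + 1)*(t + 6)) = 1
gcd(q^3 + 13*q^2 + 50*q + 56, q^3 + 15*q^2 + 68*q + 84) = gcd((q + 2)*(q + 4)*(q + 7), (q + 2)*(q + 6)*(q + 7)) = q^2 + 9*q + 14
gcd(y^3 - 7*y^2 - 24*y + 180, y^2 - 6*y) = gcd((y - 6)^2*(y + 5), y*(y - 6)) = y - 6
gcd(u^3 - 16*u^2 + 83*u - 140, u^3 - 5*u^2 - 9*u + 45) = u - 5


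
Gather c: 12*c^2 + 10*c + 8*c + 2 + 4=12*c^2 + 18*c + 6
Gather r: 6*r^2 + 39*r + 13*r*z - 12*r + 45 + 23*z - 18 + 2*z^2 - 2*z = 6*r^2 + r*(13*z + 27) + 2*z^2 + 21*z + 27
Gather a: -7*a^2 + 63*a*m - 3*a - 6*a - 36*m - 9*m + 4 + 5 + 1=-7*a^2 + a*(63*m - 9) - 45*m + 10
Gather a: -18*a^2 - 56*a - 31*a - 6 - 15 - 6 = -18*a^2 - 87*a - 27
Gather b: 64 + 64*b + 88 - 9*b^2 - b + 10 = -9*b^2 + 63*b + 162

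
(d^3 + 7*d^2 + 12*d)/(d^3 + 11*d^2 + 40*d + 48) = d/(d + 4)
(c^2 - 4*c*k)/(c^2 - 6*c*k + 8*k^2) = c/(c - 2*k)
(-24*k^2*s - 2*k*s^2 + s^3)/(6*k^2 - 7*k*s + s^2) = s*(4*k + s)/(-k + s)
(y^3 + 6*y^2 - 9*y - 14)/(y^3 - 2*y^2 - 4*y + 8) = (y^2 + 8*y + 7)/(y^2 - 4)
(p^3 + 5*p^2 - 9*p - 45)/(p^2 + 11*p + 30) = (p^2 - 9)/(p + 6)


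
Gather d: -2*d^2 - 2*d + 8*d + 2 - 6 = -2*d^2 + 6*d - 4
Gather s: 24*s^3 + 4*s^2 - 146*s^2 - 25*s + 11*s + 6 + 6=24*s^3 - 142*s^2 - 14*s + 12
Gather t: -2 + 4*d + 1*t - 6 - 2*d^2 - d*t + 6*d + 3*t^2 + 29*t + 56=-2*d^2 + 10*d + 3*t^2 + t*(30 - d) + 48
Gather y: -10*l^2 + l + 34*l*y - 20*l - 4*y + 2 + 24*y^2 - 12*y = -10*l^2 - 19*l + 24*y^2 + y*(34*l - 16) + 2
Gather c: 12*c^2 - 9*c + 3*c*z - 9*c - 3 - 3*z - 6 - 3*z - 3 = 12*c^2 + c*(3*z - 18) - 6*z - 12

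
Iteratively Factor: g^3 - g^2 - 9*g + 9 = (g + 3)*(g^2 - 4*g + 3) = (g - 1)*(g + 3)*(g - 3)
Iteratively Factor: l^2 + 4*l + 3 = (l + 1)*(l + 3)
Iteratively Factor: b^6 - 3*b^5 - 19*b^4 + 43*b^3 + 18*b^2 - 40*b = (b - 1)*(b^5 - 2*b^4 - 21*b^3 + 22*b^2 + 40*b) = (b - 1)*(b + 1)*(b^4 - 3*b^3 - 18*b^2 + 40*b) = (b - 5)*(b - 1)*(b + 1)*(b^3 + 2*b^2 - 8*b) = (b - 5)*(b - 2)*(b - 1)*(b + 1)*(b^2 + 4*b) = (b - 5)*(b - 2)*(b - 1)*(b + 1)*(b + 4)*(b)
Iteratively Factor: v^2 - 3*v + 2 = (v - 2)*(v - 1)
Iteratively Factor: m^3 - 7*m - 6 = (m + 1)*(m^2 - m - 6) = (m - 3)*(m + 1)*(m + 2)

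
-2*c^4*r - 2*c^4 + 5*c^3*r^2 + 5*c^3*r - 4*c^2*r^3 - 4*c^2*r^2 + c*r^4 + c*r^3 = (-2*c + r)*(-c + r)^2*(c*r + c)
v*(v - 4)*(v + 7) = v^3 + 3*v^2 - 28*v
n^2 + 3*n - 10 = (n - 2)*(n + 5)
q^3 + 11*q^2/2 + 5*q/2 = q*(q + 1/2)*(q + 5)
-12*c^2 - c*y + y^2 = (-4*c + y)*(3*c + y)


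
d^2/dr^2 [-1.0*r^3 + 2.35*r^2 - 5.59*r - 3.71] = 4.7 - 6.0*r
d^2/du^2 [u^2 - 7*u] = 2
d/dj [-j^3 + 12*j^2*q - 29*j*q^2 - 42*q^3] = -3*j^2 + 24*j*q - 29*q^2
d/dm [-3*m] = -3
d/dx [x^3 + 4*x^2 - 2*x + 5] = 3*x^2 + 8*x - 2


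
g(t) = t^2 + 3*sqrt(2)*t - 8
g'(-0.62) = 3.00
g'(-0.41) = 3.42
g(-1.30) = -11.83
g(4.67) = 33.62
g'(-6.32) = -8.40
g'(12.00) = 28.24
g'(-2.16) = -0.08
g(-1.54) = -12.16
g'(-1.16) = 1.92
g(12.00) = 186.91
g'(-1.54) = 1.16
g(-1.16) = -11.58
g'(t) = 2*t + 3*sqrt(2)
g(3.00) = 13.73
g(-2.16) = -12.50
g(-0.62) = -10.25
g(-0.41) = -9.57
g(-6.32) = 5.13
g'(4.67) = 13.58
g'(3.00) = 10.24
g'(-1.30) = 1.64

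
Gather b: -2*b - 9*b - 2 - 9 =-11*b - 11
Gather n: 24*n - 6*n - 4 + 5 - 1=18*n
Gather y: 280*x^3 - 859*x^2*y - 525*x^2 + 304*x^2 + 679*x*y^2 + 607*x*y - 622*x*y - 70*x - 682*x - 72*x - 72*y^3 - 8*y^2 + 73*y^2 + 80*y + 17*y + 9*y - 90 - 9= 280*x^3 - 221*x^2 - 824*x - 72*y^3 + y^2*(679*x + 65) + y*(-859*x^2 - 15*x + 106) - 99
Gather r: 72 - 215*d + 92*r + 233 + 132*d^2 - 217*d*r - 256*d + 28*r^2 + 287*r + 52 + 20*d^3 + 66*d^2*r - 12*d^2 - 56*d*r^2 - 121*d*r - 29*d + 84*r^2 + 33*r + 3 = 20*d^3 + 120*d^2 - 500*d + r^2*(112 - 56*d) + r*(66*d^2 - 338*d + 412) + 360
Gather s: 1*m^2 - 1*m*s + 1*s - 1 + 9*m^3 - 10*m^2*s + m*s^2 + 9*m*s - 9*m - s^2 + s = 9*m^3 + m^2 - 9*m + s^2*(m - 1) + s*(-10*m^2 + 8*m + 2) - 1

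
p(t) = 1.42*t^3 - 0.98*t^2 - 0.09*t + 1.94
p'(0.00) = -0.09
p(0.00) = 1.94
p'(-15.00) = 987.81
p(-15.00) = -5009.71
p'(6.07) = 144.97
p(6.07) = 282.87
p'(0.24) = -0.32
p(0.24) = 1.88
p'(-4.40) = 91.01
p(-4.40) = -137.60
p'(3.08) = 34.29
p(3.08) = 33.86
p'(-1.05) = 6.66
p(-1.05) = -0.69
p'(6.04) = 143.48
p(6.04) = 278.54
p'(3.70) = 50.98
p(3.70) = 60.12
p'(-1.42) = 11.28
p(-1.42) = -3.97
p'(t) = 4.26*t^2 - 1.96*t - 0.09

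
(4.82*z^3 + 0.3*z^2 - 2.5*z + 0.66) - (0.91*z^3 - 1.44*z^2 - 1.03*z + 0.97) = 3.91*z^3 + 1.74*z^2 - 1.47*z - 0.31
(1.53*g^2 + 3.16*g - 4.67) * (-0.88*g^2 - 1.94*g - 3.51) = -1.3464*g^4 - 5.749*g^3 - 7.3911*g^2 - 2.0318*g + 16.3917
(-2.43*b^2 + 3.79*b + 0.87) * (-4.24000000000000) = 10.3032*b^2 - 16.0696*b - 3.6888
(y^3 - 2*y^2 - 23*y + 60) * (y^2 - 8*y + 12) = y^5 - 10*y^4 + 5*y^3 + 220*y^2 - 756*y + 720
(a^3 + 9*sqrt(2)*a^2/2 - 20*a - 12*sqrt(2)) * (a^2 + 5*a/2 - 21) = a^5 + 5*a^4/2 + 9*sqrt(2)*a^4/2 - 41*a^3 + 45*sqrt(2)*a^3/4 - 213*sqrt(2)*a^2/2 - 50*a^2 - 30*sqrt(2)*a + 420*a + 252*sqrt(2)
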